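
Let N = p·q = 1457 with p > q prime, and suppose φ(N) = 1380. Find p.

φ(n) = (p−1)(q−1) = n − (p+q) + 1, so p + q = 1457 − 1380 + 1 = 78.
p and q are the roots of t² − 78t + 1457 = 0.
Discriminant: 78² − 4·1457 = 6084 − 5828 = 256; √256 = 16.
q = (78 − 16)/2 = 31, p = (78 + 16)/2 = 47.
Check: 31 · 47 = 1457.

47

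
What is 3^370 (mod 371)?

305

3^1 ≡ 3 (mod 371)
3^2 ≡ 3^2 = 9 ≡ 9 (mod 371)
3^4 ≡ 9^2 = 81 ≡ 81 (mod 371)
3^8 ≡ 81^2 = 6561 ≡ 254 (mod 371)
3^16 ≡ 254^2 = 64516 ≡ 333 (mod 371)
3^32 ≡ 333^2 = 110889 ≡ 331 (mod 371)
3^64 ≡ 331^2 = 109561 ≡ 116 (mod 371)
3^128 ≡ 116^2 = 13456 ≡ 100 (mod 371)
3^256 ≡ 100^2 = 10000 ≡ 354 (mod 371)
370 = 256 + 64 + 32 + 16 + 2 in binary powers of 2.
So 3^370 ≡ 354 · 116 · 331 · 333 · 9 ≡ 305 (mod 371).
Since 305 ≠ 1, base 3 is a Fermat witness: 371 is composite.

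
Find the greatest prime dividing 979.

89

979 = 11 · 89
89 is prime.
So 979 = 11 · 89; the largest prime factor is 89.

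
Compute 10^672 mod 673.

10^1 ≡ 10 (mod 673)
10^2 ≡ 10^2 = 100 ≡ 100 (mod 673)
10^4 ≡ 100^2 = 10000 ≡ 578 (mod 673)
10^8 ≡ 578^2 = 334084 ≡ 276 (mod 673)
10^16 ≡ 276^2 = 76176 ≡ 127 (mod 673)
10^32 ≡ 127^2 = 16129 ≡ 650 (mod 673)
10^64 ≡ 650^2 = 422500 ≡ 529 (mod 673)
10^128 ≡ 529^2 = 279841 ≡ 546 (mod 673)
10^256 ≡ 546^2 = 298116 ≡ 650 (mod 673)
10^512 ≡ 650^2 = 422500 ≡ 529 (mod 673)
672 = 512 + 128 + 32 in binary powers of 2.
So 10^672 ≡ 529 · 546 · 650 ≡ 1 (mod 673).
Since the result is 1, base 10 gives no evidence that 673 is composite.

1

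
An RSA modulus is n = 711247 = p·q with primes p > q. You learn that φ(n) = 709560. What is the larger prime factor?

877

φ(n) = (p−1)(q−1) = n − (p+q) + 1, so p + q = 711247 − 709560 + 1 = 1688.
p and q are the roots of t² − 1688t + 711247 = 0.
Discriminant: 1688² − 4·711247 = 2849344 − 2844988 = 4356; √4356 = 66.
q = (1688 − 66)/2 = 811, p = (1688 + 66)/2 = 877.
Check: 811 · 877 = 711247.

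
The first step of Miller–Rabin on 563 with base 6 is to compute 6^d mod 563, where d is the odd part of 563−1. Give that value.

563 − 1 = 562 = 2^1 · 281, so d = 281.
6^1 ≡ 6 (mod 563)
6^2 ≡ 6^2 = 36 ≡ 36 (mod 563)
6^4 ≡ 36^2 = 1296 ≡ 170 (mod 563)
6^8 ≡ 170^2 = 28900 ≡ 187 (mod 563)
6^16 ≡ 187^2 = 34969 ≡ 63 (mod 563)
6^32 ≡ 63^2 = 3969 ≡ 28 (mod 563)
6^64 ≡ 28^2 = 784 ≡ 221 (mod 563)
6^128 ≡ 221^2 = 48841 ≡ 423 (mod 563)
6^256 ≡ 423^2 = 178929 ≡ 458 (mod 563)
281 = 256 + 16 + 8 + 1 in binary powers of 2.
So 6^281 ≡ 458 · 63 · 187 · 6 ≡ 562 (mod 563).
Since 6^d ≡ 562 (mod 563), base 6 does not prove 563 composite.

562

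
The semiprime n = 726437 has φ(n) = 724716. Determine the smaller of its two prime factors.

φ(n) = (p−1)(q−1) = n − (p+q) + 1, so p + q = 726437 − 724716 + 1 = 1722.
p and q are the roots of t² − 1722t + 726437 = 0.
Discriminant: 1722² − 4·726437 = 2965284 − 2905748 = 59536; √59536 = 244.
q = (1722 − 244)/2 = 739, p = (1722 + 244)/2 = 983.
Check: 739 · 983 = 726437.

739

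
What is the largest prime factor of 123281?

61

123281 = 43 · 2867
2867 = 47 · 61
61 is prime.
So 123281 = 43 · 47 · 61; the largest prime factor is 61.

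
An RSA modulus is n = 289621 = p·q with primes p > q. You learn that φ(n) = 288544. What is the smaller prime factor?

509

φ(n) = (p−1)(q−1) = n − (p+q) + 1, so p + q = 289621 − 288544 + 1 = 1078.
p and q are the roots of t² − 1078t + 289621 = 0.
Discriminant: 1078² − 4·289621 = 1162084 − 1158484 = 3600; √3600 = 60.
q = (1078 − 60)/2 = 509, p = (1078 + 60)/2 = 569.
Check: 509 · 569 = 289621.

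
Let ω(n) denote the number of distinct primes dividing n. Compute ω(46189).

46189 = 11 · 4199
4199 = 13 · 323
323 = 17 · 19
46189 = 11 · 13 · 17 · 19, which has 4 distinct prime factors.

4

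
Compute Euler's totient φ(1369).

1332

Factor: 1369 = 37^2.
φ(1369) = 37^1·(37−1) = 1332.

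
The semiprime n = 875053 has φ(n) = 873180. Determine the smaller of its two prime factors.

φ(n) = (p−1)(q−1) = n − (p+q) + 1, so p + q = 875053 − 873180 + 1 = 1874.
p and q are the roots of t² − 1874t + 875053 = 0.
Discriminant: 1874² − 4·875053 = 3511876 − 3500212 = 11664; √11664 = 108.
q = (1874 − 108)/2 = 883, p = (1874 + 108)/2 = 991.
Check: 883 · 991 = 875053.

883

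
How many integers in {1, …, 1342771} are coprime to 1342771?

1306368

Factor: 1342771 = 97 · 109 · 127.
φ(1342771) = (97−1) · (109−1) · (127−1) = 96 · 108 · 126 = 1306368.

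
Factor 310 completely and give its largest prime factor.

31

310 = 2 · 155
155 = 5 · 31
31 is prime.
So 310 = 2 · 5 · 31; the largest prime factor is 31.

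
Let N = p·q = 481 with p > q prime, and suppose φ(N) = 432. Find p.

37

φ(n) = (p−1)(q−1) = n − (p+q) + 1, so p + q = 481 − 432 + 1 = 50.
p and q are the roots of t² − 50t + 481 = 0.
Discriminant: 50² − 4·481 = 2500 − 1924 = 576; √576 = 24.
q = (50 − 24)/2 = 13, p = (50 + 24)/2 = 37.
Check: 13 · 37 = 481.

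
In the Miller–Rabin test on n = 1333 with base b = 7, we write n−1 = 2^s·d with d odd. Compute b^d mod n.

1333 − 1 = 1332 = 2^2 · 333, so d = 333.
7^1 ≡ 7 (mod 1333)
7^2 ≡ 7^2 = 49 ≡ 49 (mod 1333)
7^4 ≡ 49^2 = 2401 ≡ 1068 (mod 1333)
7^8 ≡ 1068^2 = 1140624 ≡ 909 (mod 1333)
7^16 ≡ 909^2 = 826281 ≡ 1154 (mod 1333)
7^32 ≡ 1154^2 = 1331716 ≡ 49 (mod 1333)
7^64 ≡ 49^2 = 2401 ≡ 1068 (mod 1333)
7^128 ≡ 1068^2 = 1140624 ≡ 909 (mod 1333)
7^256 ≡ 909^2 = 826281 ≡ 1154 (mod 1333)
333 = 256 + 64 + 8 + 4 + 1 in binary powers of 2.
So 7^333 ≡ 1154 · 1068 · 909 · 1068 · 7 ≡ 343 (mod 1333).
Squaring chain: 343 → 345; never reaches −1, so base 7 is a Miller–Rabin witness that 1333 is composite.

343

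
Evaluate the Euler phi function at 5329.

Factor: 5329 = 73^2.
φ(5329) = 73^1·(73−1) = 5256.

5256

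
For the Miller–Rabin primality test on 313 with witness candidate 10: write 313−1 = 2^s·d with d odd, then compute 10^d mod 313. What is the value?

313 − 1 = 312 = 2^3 · 39, so d = 39.
10^1 ≡ 10 (mod 313)
10^2 ≡ 10^2 = 100 ≡ 100 (mod 313)
10^4 ≡ 100^2 = 10000 ≡ 297 (mod 313)
10^8 ≡ 297^2 = 88209 ≡ 256 (mod 313)
10^16 ≡ 256^2 = 65536 ≡ 119 (mod 313)
10^32 ≡ 119^2 = 14161 ≡ 76 (mod 313)
39 = 32 + 4 + 2 + 1 in binary powers of 2.
So 10^39 ≡ 76 · 297 · 100 · 10 ≡ 5 (mod 313).
Squaring chain: 5 → 25 → 312; reaches −1, so base 10 does not prove 313 composite.

5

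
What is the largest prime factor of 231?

231 = 3 · 77
77 = 7 · 11
11 is prime.
So 231 = 3 · 7 · 11; the largest prime factor is 11.

11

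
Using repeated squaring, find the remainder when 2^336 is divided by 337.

2^1 ≡ 2 (mod 337)
2^2 ≡ 2^2 = 4 ≡ 4 (mod 337)
2^4 ≡ 4^2 = 16 ≡ 16 (mod 337)
2^8 ≡ 16^2 = 256 ≡ 256 (mod 337)
2^16 ≡ 256^2 = 65536 ≡ 158 (mod 337)
2^32 ≡ 158^2 = 24964 ≡ 26 (mod 337)
2^64 ≡ 26^2 = 676 ≡ 2 (mod 337)
2^128 ≡ 2^2 = 4 ≡ 4 (mod 337)
2^256 ≡ 4^2 = 16 ≡ 16 (mod 337)
336 = 256 + 64 + 16 in binary powers of 2.
So 2^336 ≡ 16 · 2 · 158 ≡ 1 (mod 337).
Since the result is 1, base 2 gives no evidence that 337 is composite.

1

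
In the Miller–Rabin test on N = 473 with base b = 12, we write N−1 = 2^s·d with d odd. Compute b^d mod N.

331

473 − 1 = 472 = 2^3 · 59, so d = 59.
12^1 ≡ 12 (mod 473)
12^2 ≡ 12^2 = 144 ≡ 144 (mod 473)
12^4 ≡ 144^2 = 20736 ≡ 397 (mod 473)
12^8 ≡ 397^2 = 157609 ≡ 100 (mod 473)
12^16 ≡ 100^2 = 10000 ≡ 67 (mod 473)
12^32 ≡ 67^2 = 4489 ≡ 232 (mod 473)
59 = 32 + 16 + 8 + 2 + 1 in binary powers of 2.
So 12^59 ≡ 232 · 67 · 100 · 144 · 12 ≡ 331 (mod 473).
Squaring chain: 331 → 298 → 353; never reaches −1, so base 12 is a Miller–Rabin witness that 473 is composite.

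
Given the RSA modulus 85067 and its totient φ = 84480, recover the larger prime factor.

φ(n) = (p−1)(q−1) = n − (p+q) + 1, so p + q = 85067 − 84480 + 1 = 588.
p and q are the roots of t² − 588t + 85067 = 0.
Discriminant: 588² − 4·85067 = 345744 − 340268 = 5476; √5476 = 74.
q = (588 − 74)/2 = 257, p = (588 + 74)/2 = 331.
Check: 257 · 331 = 85067.

331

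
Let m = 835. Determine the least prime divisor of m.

5

835 is odd.
Digit sum 16, not divisible by 3.
Ends in 5: divisible by 5.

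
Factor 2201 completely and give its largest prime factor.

2201 = 31 · 71
71 is prime.
So 2201 = 31 · 71; the largest prime factor is 71.

71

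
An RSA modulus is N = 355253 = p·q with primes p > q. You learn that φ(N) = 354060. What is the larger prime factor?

φ(n) = (p−1)(q−1) = n − (p+q) + 1, so p + q = 355253 − 354060 + 1 = 1194.
p and q are the roots of t² − 1194t + 355253 = 0.
Discriminant: 1194² − 4·355253 = 1425636 − 1421012 = 4624; √4624 = 68.
q = (1194 − 68)/2 = 563, p = (1194 + 68)/2 = 631.
Check: 563 · 631 = 355253.

631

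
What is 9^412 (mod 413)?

205

9^1 ≡ 9 (mod 413)
9^2 ≡ 9^2 = 81 ≡ 81 (mod 413)
9^4 ≡ 81^2 = 6561 ≡ 366 (mod 413)
9^8 ≡ 366^2 = 133956 ≡ 144 (mod 413)
9^16 ≡ 144^2 = 20736 ≡ 86 (mod 413)
9^32 ≡ 86^2 = 7396 ≡ 375 (mod 413)
9^64 ≡ 375^2 = 140625 ≡ 205 (mod 413)
9^128 ≡ 205^2 = 42025 ≡ 312 (mod 413)
9^256 ≡ 312^2 = 97344 ≡ 289 (mod 413)
412 = 256 + 128 + 16 + 8 + 4 in binary powers of 2.
So 9^412 ≡ 289 · 312 · 86 · 144 · 366 ≡ 205 (mod 413).
Since 205 ≠ 1, base 9 is a Fermat witness: 413 is composite.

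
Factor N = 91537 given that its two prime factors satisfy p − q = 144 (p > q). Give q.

Since p = q + 144, we have 91537 = q(q + 144), so q² + 144q − 91537 = 0.
Discriminant: 144² + 4·91537 = 20736 + 366148 = 386884; √386884 = 622.
q = (−144 + 622)/2 = 239, and p = q + 144 = 383.
Check: 239 · 383 = 91537.

239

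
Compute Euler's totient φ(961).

930

Factor: 961 = 31^2.
φ(961) = 31^1·(31−1) = 930.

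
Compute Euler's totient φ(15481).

Factor: 15481 = 113 · 137.
φ(15481) = (113−1) · (137−1) = 112 · 136 = 15232.

15232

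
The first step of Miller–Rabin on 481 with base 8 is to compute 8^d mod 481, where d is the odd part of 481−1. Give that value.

31

481 − 1 = 480 = 2^5 · 15, so d = 15.
8^1 ≡ 8 (mod 481)
8^2 ≡ 8^2 = 64 ≡ 64 (mod 481)
8^4 ≡ 64^2 = 4096 ≡ 248 (mod 481)
8^8 ≡ 248^2 = 61504 ≡ 417 (mod 481)
15 = 8 + 4 + 2 + 1 in binary powers of 2.
So 8^15 ≡ 417 · 248 · 64 · 8 ≡ 31 (mod 481).
Squaring chain: 31 → 480 → 1 → 1 → 1; reaches −1, so base 8 does not prove 481 composite.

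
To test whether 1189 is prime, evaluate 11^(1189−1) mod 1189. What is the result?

1009

11^1 ≡ 11 (mod 1189)
11^2 ≡ 11^2 = 121 ≡ 121 (mod 1189)
11^4 ≡ 121^2 = 14641 ≡ 373 (mod 1189)
11^8 ≡ 373^2 = 139129 ≡ 16 (mod 1189)
11^16 ≡ 16^2 = 256 ≡ 256 (mod 1189)
11^32 ≡ 256^2 = 65536 ≡ 141 (mod 1189)
11^64 ≡ 141^2 = 19881 ≡ 857 (mod 1189)
11^128 ≡ 857^2 = 734449 ≡ 836 (mod 1189)
11^256 ≡ 836^2 = 698896 ≡ 953 (mod 1189)
11^512 ≡ 953^2 = 908209 ≡ 1002 (mod 1189)
11^1024 ≡ 1002^2 = 1004004 ≡ 488 (mod 1189)
1188 = 1024 + 128 + 32 + 4 in binary powers of 2.
So 11^1188 ≡ 488 · 836 · 141 · 373 ≡ 1009 (mod 1189).
Since 1009 ≠ 1, base 11 is a Fermat witness: 1189 is composite.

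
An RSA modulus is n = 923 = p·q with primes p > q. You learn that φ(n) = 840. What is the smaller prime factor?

φ(n) = (p−1)(q−1) = n − (p+q) + 1, so p + q = 923 − 840 + 1 = 84.
p and q are the roots of t² − 84t + 923 = 0.
Discriminant: 84² − 4·923 = 7056 − 3692 = 3364; √3364 = 58.
q = (84 − 58)/2 = 13, p = (84 + 58)/2 = 71.
Check: 13 · 71 = 923.

13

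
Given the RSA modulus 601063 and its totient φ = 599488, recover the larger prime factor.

929

φ(n) = (p−1)(q−1) = n − (p+q) + 1, so p + q = 601063 − 599488 + 1 = 1576.
p and q are the roots of t² − 1576t + 601063 = 0.
Discriminant: 1576² − 4·601063 = 2483776 − 2404252 = 79524; √79524 = 282.
q = (1576 − 282)/2 = 647, p = (1576 + 282)/2 = 929.
Check: 647 · 929 = 601063.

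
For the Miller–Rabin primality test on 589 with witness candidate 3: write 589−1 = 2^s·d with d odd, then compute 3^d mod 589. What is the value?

589 − 1 = 588 = 2^2 · 147, so d = 147.
3^1 ≡ 3 (mod 589)
3^2 ≡ 3^2 = 9 ≡ 9 (mod 589)
3^4 ≡ 9^2 = 81 ≡ 81 (mod 589)
3^8 ≡ 81^2 = 6561 ≡ 82 (mod 589)
3^16 ≡ 82^2 = 6724 ≡ 245 (mod 589)
3^32 ≡ 245^2 = 60025 ≡ 536 (mod 589)
3^64 ≡ 536^2 = 287296 ≡ 453 (mod 589)
3^128 ≡ 453^2 = 205209 ≡ 237 (mod 589)
147 = 128 + 16 + 2 + 1 in binary powers of 2.
So 3^147 ≡ 237 · 245 · 9 · 3 ≡ 426 (mod 589).
Squaring chain: 426 → 64; never reaches −1, so base 3 is a Miller–Rabin witness that 589 is composite.

426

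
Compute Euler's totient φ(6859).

Factor: 6859 = 19^3.
φ(6859) = 19^2·(19−1) = 6498.

6498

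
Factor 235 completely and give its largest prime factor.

235 = 5 · 47
47 is prime.
So 235 = 5 · 47; the largest prime factor is 47.

47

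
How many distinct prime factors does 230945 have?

230945 = 5 · 46189
46189 = 11 · 4199
4199 = 13 · 323
323 = 17 · 19
230945 = 5 · 11 · 13 · 17 · 19, which has 5 distinct prime factors.

5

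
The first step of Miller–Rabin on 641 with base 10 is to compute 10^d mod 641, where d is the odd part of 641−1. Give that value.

641 − 1 = 640 = 2^7 · 5, so d = 5.
10^1 ≡ 10 (mod 641)
10^2 ≡ 10^2 = 100 ≡ 100 (mod 641)
10^4 ≡ 100^2 = 10000 ≡ 385 (mod 641)
5 = 4 + 1 in binary powers of 2.
So 10^5 ≡ 385 · 10 ≡ 4 (mod 641).
Squaring chain: 4 → 16 → 256 → 154 → 640 → 1 → 1; reaches −1, so base 10 does not prove 641 composite.

4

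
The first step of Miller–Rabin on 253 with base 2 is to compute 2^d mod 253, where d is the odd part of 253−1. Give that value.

118

253 − 1 = 252 = 2^2 · 63, so d = 63.
2^1 ≡ 2 (mod 253)
2^2 ≡ 2^2 = 4 ≡ 4 (mod 253)
2^4 ≡ 4^2 = 16 ≡ 16 (mod 253)
2^8 ≡ 16^2 = 256 ≡ 3 (mod 253)
2^16 ≡ 3^2 = 9 ≡ 9 (mod 253)
2^32 ≡ 9^2 = 81 ≡ 81 (mod 253)
63 = 32 + 16 + 8 + 4 + 2 + 1 in binary powers of 2.
So 2^63 ≡ 81 · 9 · 3 · 16 · 4 · 2 ≡ 118 (mod 253).
Squaring chain: 118 → 9; never reaches −1, so base 2 is a Miller–Rabin witness that 253 is composite.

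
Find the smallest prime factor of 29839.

29839 is odd.
Digit sum 31, not divisible by 3.
Ends in 9: not divisible by 5.
7: 29839 = 7·4262 + 5
11: 29839 = 11·2712 + 7
13: 29839 = 13·2295 + 4
17: 29839 = 17·1755 + 4
19: 29839 = 19·1570 + 9
23: 29839 = 23·1297 + 8
29: 29839 = 29·1028 + 27
31: 29839 = 31·962 + 17
37: 29839 = 37·806 + 17
41: 29839 = 41·727 + 32
43: 29839 = 43·693 + 40
47: 29839 = 47·634 + 41
53: 29839 = 53·563

53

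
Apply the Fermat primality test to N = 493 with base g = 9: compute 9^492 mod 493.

458

9^1 ≡ 9 (mod 493)
9^2 ≡ 9^2 = 81 ≡ 81 (mod 493)
9^4 ≡ 81^2 = 6561 ≡ 152 (mod 493)
9^8 ≡ 152^2 = 23104 ≡ 426 (mod 493)
9^16 ≡ 426^2 = 181476 ≡ 52 (mod 493)
9^32 ≡ 52^2 = 2704 ≡ 239 (mod 493)
9^64 ≡ 239^2 = 57121 ≡ 426 (mod 493)
9^128 ≡ 426^2 = 181476 ≡ 52 (mod 493)
9^256 ≡ 52^2 = 2704 ≡ 239 (mod 493)
492 = 256 + 128 + 64 + 32 + 8 + 4 in binary powers of 2.
So 9^492 ≡ 239 · 52 · 426 · 239 · 426 · 152 ≡ 458 (mod 493).
Since 458 ≠ 1, base 9 is a Fermat witness: 493 is composite.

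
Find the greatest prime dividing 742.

742 = 2 · 371
371 = 7 · 53
53 is prime.
So 742 = 2 · 7 · 53; the largest prime factor is 53.

53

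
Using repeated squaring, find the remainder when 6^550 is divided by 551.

6^1 ≡ 6 (mod 551)
6^2 ≡ 6^2 = 36 ≡ 36 (mod 551)
6^4 ≡ 36^2 = 1296 ≡ 194 (mod 551)
6^8 ≡ 194^2 = 37636 ≡ 168 (mod 551)
6^16 ≡ 168^2 = 28224 ≡ 123 (mod 551)
6^32 ≡ 123^2 = 15129 ≡ 252 (mod 551)
6^64 ≡ 252^2 = 63504 ≡ 139 (mod 551)
6^128 ≡ 139^2 = 19321 ≡ 36 (mod 551)
6^256 ≡ 36^2 = 1296 ≡ 194 (mod 551)
6^512 ≡ 194^2 = 37636 ≡ 168 (mod 551)
550 = 512 + 32 + 4 + 2 in binary powers of 2.
So 6^550 ≡ 168 · 252 · 194 · 36 ≡ 310 (mod 551).
Since 310 ≠ 1, base 6 is a Fermat witness: 551 is composite.

310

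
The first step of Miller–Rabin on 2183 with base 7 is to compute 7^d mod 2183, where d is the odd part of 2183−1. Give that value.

86

2183 − 1 = 2182 = 2^1 · 1091, so d = 1091.
7^1 ≡ 7 (mod 2183)
7^2 ≡ 7^2 = 49 ≡ 49 (mod 2183)
7^4 ≡ 49^2 = 2401 ≡ 218 (mod 2183)
7^8 ≡ 218^2 = 47524 ≡ 1681 (mod 2183)
7^16 ≡ 1681^2 = 2825761 ≡ 959 (mod 2183)
7^32 ≡ 959^2 = 919681 ≡ 638 (mod 2183)
7^64 ≡ 638^2 = 407044 ≡ 1006 (mod 2183)
7^128 ≡ 1006^2 = 1012036 ≡ 1307 (mod 2183)
7^256 ≡ 1307^2 = 1708249 ≡ 1143 (mod 2183)
7^512 ≡ 1143^2 = 1306449 ≡ 1015 (mod 2183)
7^1024 ≡ 1015^2 = 1030225 ≡ 2032 (mod 2183)
1091 = 1024 + 64 + 2 + 1 in binary powers of 2.
So 7^1091 ≡ 2032 · 1006 · 49 · 7 ≡ 86 (mod 2183).
Squaring chain: 86; never reaches −1, so base 7 is a Miller–Rabin witness that 2183 is composite.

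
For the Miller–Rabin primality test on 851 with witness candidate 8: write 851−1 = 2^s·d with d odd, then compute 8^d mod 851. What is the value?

851 − 1 = 850 = 2^1 · 425, so d = 425.
8^1 ≡ 8 (mod 851)
8^2 ≡ 8^2 = 64 ≡ 64 (mod 851)
8^4 ≡ 64^2 = 4096 ≡ 692 (mod 851)
8^8 ≡ 692^2 = 478864 ≡ 602 (mod 851)
8^16 ≡ 602^2 = 362404 ≡ 729 (mod 851)
8^32 ≡ 729^2 = 531441 ≡ 417 (mod 851)
8^64 ≡ 417^2 = 173889 ≡ 285 (mod 851)
8^128 ≡ 285^2 = 81225 ≡ 380 (mod 851)
8^256 ≡ 380^2 = 144400 ≡ 581 (mod 851)
425 = 256 + 128 + 32 + 8 + 1 in binary powers of 2.
So 8^425 ≡ 581 · 380 · 417 · 602 · 8 ≡ 541 (mod 851).
Squaring chain: 541; never reaches −1, so base 8 is a Miller–Rabin witness that 851 is composite.

541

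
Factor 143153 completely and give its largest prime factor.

73

143153 = 37 · 3869
3869 = 53 · 73
73 is prime.
So 143153 = 37 · 53 · 73; the largest prime factor is 73.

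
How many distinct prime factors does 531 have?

531 = 3^2 · 59
531 = 3^2 · 59, which has 2 distinct prime factors.

2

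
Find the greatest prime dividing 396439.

396439 = 61 · 6499
6499 = 67 · 97
97 is prime.
So 396439 = 61 · 67 · 97; the largest prime factor is 97.

97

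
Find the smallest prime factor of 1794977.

47

1794977 is odd.
Digit sum 44, not divisible by 3.
Ends in 7: not divisible by 5.
7: 1794977 = 7·256425 + 2
11: 1794977 = 11·163179 + 8
13: 1794977 = 13·138075 + 2
17: 1794977 = 17·105586 + 15
19: 1794977 = 19·94472 + 9
23: 1794977 = 23·78042 + 11
29: 1794977 = 29·61895 + 22
31: 1794977 = 31·57902 + 15
37: 1794977 = 37·48512 + 33
41: 1794977 = 41·43779 + 38
43: 1794977 = 43·41743 + 28
47: 1794977 = 47·38191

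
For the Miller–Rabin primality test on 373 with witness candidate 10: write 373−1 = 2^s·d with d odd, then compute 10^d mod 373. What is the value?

373 − 1 = 372 = 2^2 · 93, so d = 93.
10^1 ≡ 10 (mod 373)
10^2 ≡ 10^2 = 100 ≡ 100 (mod 373)
10^4 ≡ 100^2 = 10000 ≡ 302 (mod 373)
10^8 ≡ 302^2 = 91204 ≡ 192 (mod 373)
10^16 ≡ 192^2 = 36864 ≡ 310 (mod 373)
10^32 ≡ 310^2 = 96100 ≡ 239 (mod 373)
10^64 ≡ 239^2 = 57121 ≡ 52 (mod 373)
93 = 64 + 16 + 8 + 4 + 1 in binary powers of 2.
So 10^93 ≡ 52 · 310 · 192 · 302 · 10 ≡ 372 (mod 373).
Since 10^d ≡ 372 (mod 373), base 10 does not prove 373 composite.

372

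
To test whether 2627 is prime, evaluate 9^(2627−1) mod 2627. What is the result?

9^1 ≡ 9 (mod 2627)
9^2 ≡ 9^2 = 81 ≡ 81 (mod 2627)
9^4 ≡ 81^2 = 6561 ≡ 1307 (mod 2627)
9^8 ≡ 1307^2 = 1708249 ≡ 699 (mod 2627)
9^16 ≡ 699^2 = 488601 ≡ 2606 (mod 2627)
9^32 ≡ 2606^2 = 6791236 ≡ 441 (mod 2627)
9^64 ≡ 441^2 = 194481 ≡ 83 (mod 2627)
9^128 ≡ 83^2 = 6889 ≡ 1635 (mod 2627)
9^256 ≡ 1635^2 = 2673225 ≡ 1566 (mod 2627)
9^512 ≡ 1566^2 = 2452356 ≡ 1365 (mod 2627)
9^1024 ≡ 1365^2 = 1863225 ≡ 682 (mod 2627)
9^2048 ≡ 682^2 = 465124 ≡ 145 (mod 2627)
2626 = 2048 + 512 + 64 + 2 in binary powers of 2.
So 9^2626 ≡ 145 · 1365 · 83 · 81 ≡ 719 (mod 2627).
Since 719 ≠ 1, base 9 is a Fermat witness: 2627 is composite.

719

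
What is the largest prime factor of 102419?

102419 = 23 · 4453
4453 = 61 · 73
73 is prime.
So 102419 = 23 · 61 · 73; the largest prime factor is 73.

73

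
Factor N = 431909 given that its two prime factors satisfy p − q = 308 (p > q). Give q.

521

Since p = q + 308, we have 431909 = q(q + 308), so q² + 308q − 431909 = 0.
Discriminant: 308² + 4·431909 = 94864 + 1727636 = 1822500; √1822500 = 1350.
q = (−308 + 1350)/2 = 521, and p = q + 308 = 829.
Check: 521 · 829 = 431909.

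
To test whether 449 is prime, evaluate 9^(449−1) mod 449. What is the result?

9^1 ≡ 9 (mod 449)
9^2 ≡ 9^2 = 81 ≡ 81 (mod 449)
9^4 ≡ 81^2 = 6561 ≡ 275 (mod 449)
9^8 ≡ 275^2 = 75625 ≡ 193 (mod 449)
9^16 ≡ 193^2 = 37249 ≡ 431 (mod 449)
9^32 ≡ 431^2 = 185761 ≡ 324 (mod 449)
9^64 ≡ 324^2 = 104976 ≡ 359 (mod 449)
9^128 ≡ 359^2 = 128881 ≡ 18 (mod 449)
9^256 ≡ 18^2 = 324 ≡ 324 (mod 449)
448 = 256 + 128 + 64 in binary powers of 2.
So 9^448 ≡ 324 · 18 · 359 ≡ 1 (mod 449).
Since the result is 1, base 9 gives no evidence that 449 is composite.

1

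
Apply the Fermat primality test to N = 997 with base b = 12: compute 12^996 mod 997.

1

12^1 ≡ 12 (mod 997)
12^2 ≡ 12^2 = 144 ≡ 144 (mod 997)
12^4 ≡ 144^2 = 20736 ≡ 796 (mod 997)
12^8 ≡ 796^2 = 633616 ≡ 521 (mod 997)
12^16 ≡ 521^2 = 271441 ≡ 257 (mod 997)
12^32 ≡ 257^2 = 66049 ≡ 247 (mod 997)
12^64 ≡ 247^2 = 61009 ≡ 192 (mod 997)
12^128 ≡ 192^2 = 36864 ≡ 972 (mod 997)
12^256 ≡ 972^2 = 944784 ≡ 625 (mod 997)
12^512 ≡ 625^2 = 390625 ≡ 798 (mod 997)
996 = 512 + 256 + 128 + 64 + 32 + 4 in binary powers of 2.
So 12^996 ≡ 798 · 625 · 972 · 192 · 247 · 796 ≡ 1 (mod 997).
Since the result is 1, base 12 gives no evidence that 997 is composite.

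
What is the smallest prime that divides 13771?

47

13771 is odd.
Digit sum 19, not divisible by 3.
Ends in 1: not divisible by 5.
7: 13771 = 7·1967 + 2
11: 13771 = 11·1251 + 10
13: 13771 = 13·1059 + 4
17: 13771 = 17·810 + 1
19: 13771 = 19·724 + 15
23: 13771 = 23·598 + 17
29: 13771 = 29·474 + 25
31: 13771 = 31·444 + 7
37: 13771 = 37·372 + 7
41: 13771 = 41·335 + 36
43: 13771 = 43·320 + 11
47: 13771 = 47·293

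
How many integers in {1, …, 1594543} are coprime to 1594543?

Factor: 1594543 = 103 · 113 · 137.
φ(1594543) = (103−1) · (113−1) · (137−1) = 102 · 112 · 136 = 1553664.

1553664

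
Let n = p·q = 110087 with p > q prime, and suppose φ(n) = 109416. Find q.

φ(n) = (p−1)(q−1) = n − (p+q) + 1, so p + q = 110087 − 109416 + 1 = 672.
p and q are the roots of t² − 672t + 110087 = 0.
Discriminant: 672² − 4·110087 = 451584 − 440348 = 11236; √11236 = 106.
q = (672 − 106)/2 = 283, p = (672 + 106)/2 = 389.
Check: 283 · 389 = 110087.

283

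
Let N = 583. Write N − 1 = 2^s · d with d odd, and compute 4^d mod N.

70

583 − 1 = 582 = 2^1 · 291, so d = 291.
4^1 ≡ 4 (mod 583)
4^2 ≡ 4^2 = 16 ≡ 16 (mod 583)
4^4 ≡ 16^2 = 256 ≡ 256 (mod 583)
4^8 ≡ 256^2 = 65536 ≡ 240 (mod 583)
4^16 ≡ 240^2 = 57600 ≡ 466 (mod 583)
4^32 ≡ 466^2 = 217156 ≡ 280 (mod 583)
4^64 ≡ 280^2 = 78400 ≡ 278 (mod 583)
4^128 ≡ 278^2 = 77284 ≡ 328 (mod 583)
4^256 ≡ 328^2 = 107584 ≡ 312 (mod 583)
291 = 256 + 32 + 2 + 1 in binary powers of 2.
So 4^291 ≡ 312 · 280 · 16 · 4 ≡ 70 (mod 583).
Squaring chain: 70; never reaches −1, so base 4 is a Miller–Rabin witness that 583 is composite.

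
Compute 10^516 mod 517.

397

10^1 ≡ 10 (mod 517)
10^2 ≡ 10^2 = 100 ≡ 100 (mod 517)
10^4 ≡ 100^2 = 10000 ≡ 177 (mod 517)
10^8 ≡ 177^2 = 31329 ≡ 309 (mod 517)
10^16 ≡ 309^2 = 95481 ≡ 353 (mod 517)
10^32 ≡ 353^2 = 124609 ≡ 12 (mod 517)
10^64 ≡ 12^2 = 144 ≡ 144 (mod 517)
10^128 ≡ 144^2 = 20736 ≡ 56 (mod 517)
10^256 ≡ 56^2 = 3136 ≡ 34 (mod 517)
10^512 ≡ 34^2 = 1156 ≡ 122 (mod 517)
516 = 512 + 4 in binary powers of 2.
So 10^516 ≡ 122 · 177 ≡ 397 (mod 517).
Since 397 ≠ 1, base 10 is a Fermat witness: 517 is composite.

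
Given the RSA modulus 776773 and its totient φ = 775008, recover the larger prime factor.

937

φ(n) = (p−1)(q−1) = n − (p+q) + 1, so p + q = 776773 − 775008 + 1 = 1766.
p and q are the roots of t² − 1766t + 776773 = 0.
Discriminant: 1766² − 4·776773 = 3118756 − 3107092 = 11664; √11664 = 108.
q = (1766 − 108)/2 = 829, p = (1766 + 108)/2 = 937.
Check: 829 · 937 = 776773.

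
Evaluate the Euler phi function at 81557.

Factor: 81557 = 7 · 61 · 191.
φ(81557) = (7−1) · (61−1) · (191−1) = 6 · 60 · 190 = 68400.

68400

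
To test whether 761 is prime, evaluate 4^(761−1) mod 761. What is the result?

4^1 ≡ 4 (mod 761)
4^2 ≡ 4^2 = 16 ≡ 16 (mod 761)
4^4 ≡ 16^2 = 256 ≡ 256 (mod 761)
4^8 ≡ 256^2 = 65536 ≡ 90 (mod 761)
4^16 ≡ 90^2 = 8100 ≡ 490 (mod 761)
4^32 ≡ 490^2 = 240100 ≡ 385 (mod 761)
4^64 ≡ 385^2 = 148225 ≡ 591 (mod 761)
4^128 ≡ 591^2 = 349281 ≡ 743 (mod 761)
4^256 ≡ 743^2 = 552049 ≡ 324 (mod 761)
4^512 ≡ 324^2 = 104976 ≡ 719 (mod 761)
760 = 512 + 128 + 64 + 32 + 16 + 8 in binary powers of 2.
So 4^760 ≡ 719 · 743 · 591 · 385 · 490 · 90 ≡ 1 (mod 761).
Since the result is 1, base 4 gives no evidence that 761 is composite.

1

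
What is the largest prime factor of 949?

73

949 = 13 · 73
73 is prime.
So 949 = 13 · 73; the largest prime factor is 73.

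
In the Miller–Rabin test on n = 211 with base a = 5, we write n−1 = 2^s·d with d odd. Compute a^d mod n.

1

211 − 1 = 210 = 2^1 · 105, so d = 105.
5^1 ≡ 5 (mod 211)
5^2 ≡ 5^2 = 25 ≡ 25 (mod 211)
5^4 ≡ 25^2 = 625 ≡ 203 (mod 211)
5^8 ≡ 203^2 = 41209 ≡ 64 (mod 211)
5^16 ≡ 64^2 = 4096 ≡ 87 (mod 211)
5^32 ≡ 87^2 = 7569 ≡ 184 (mod 211)
5^64 ≡ 184^2 = 33856 ≡ 96 (mod 211)
105 = 64 + 32 + 8 + 1 in binary powers of 2.
So 5^105 ≡ 96 · 184 · 64 · 5 ≡ 1 (mod 211).
Since 5^d ≡ 1 (mod 211), base 5 does not prove 211 composite.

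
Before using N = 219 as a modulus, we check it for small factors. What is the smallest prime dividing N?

3

219 is odd.
Digit sum 12, divisible by 3.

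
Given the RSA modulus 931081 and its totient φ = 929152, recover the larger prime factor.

φ(n) = (p−1)(q−1) = n − (p+q) + 1, so p + q = 931081 − 929152 + 1 = 1930.
p and q are the roots of t² − 1930t + 931081 = 0.
Discriminant: 1930² − 4·931081 = 3724900 − 3724324 = 576; √576 = 24.
q = (1930 − 24)/2 = 953, p = (1930 + 24)/2 = 977.
Check: 953 · 977 = 931081.

977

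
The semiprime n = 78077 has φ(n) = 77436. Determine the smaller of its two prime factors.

163

φ(n) = (p−1)(q−1) = n − (p+q) + 1, so p + q = 78077 − 77436 + 1 = 642.
p and q are the roots of t² − 642t + 78077 = 0.
Discriminant: 642² − 4·78077 = 412164 − 312308 = 99856; √99856 = 316.
q = (642 − 316)/2 = 163, p = (642 + 316)/2 = 479.
Check: 163 · 479 = 78077.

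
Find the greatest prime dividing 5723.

5723 = 59 · 97
97 is prime.
So 5723 = 59 · 97; the largest prime factor is 97.

97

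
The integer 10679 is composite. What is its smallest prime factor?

59

10679 is odd.
Digit sum 23, not divisible by 3.
Ends in 9: not divisible by 5.
7: 10679 = 7·1525 + 4
11: 10679 = 11·970 + 9
13: 10679 = 13·821 + 6
17: 10679 = 17·628 + 3
19: 10679 = 19·562 + 1
23: 10679 = 23·464 + 7
29: 10679 = 29·368 + 7
31: 10679 = 31·344 + 15
37: 10679 = 37·288 + 23
41: 10679 = 41·260 + 19
43: 10679 = 43·248 + 15
47: 10679 = 47·227 + 10
53: 10679 = 53·201 + 26
59: 10679 = 59·181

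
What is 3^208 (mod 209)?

3^1 ≡ 3 (mod 209)
3^2 ≡ 3^2 = 9 ≡ 9 (mod 209)
3^4 ≡ 9^2 = 81 ≡ 81 (mod 209)
3^8 ≡ 81^2 = 6561 ≡ 82 (mod 209)
3^16 ≡ 82^2 = 6724 ≡ 36 (mod 209)
3^32 ≡ 36^2 = 1296 ≡ 42 (mod 209)
3^64 ≡ 42^2 = 1764 ≡ 92 (mod 209)
3^128 ≡ 92^2 = 8464 ≡ 104 (mod 209)
208 = 128 + 64 + 16 in binary powers of 2.
So 3^208 ≡ 104 · 92 · 36 ≡ 16 (mod 209).
Since 16 ≠ 1, base 3 is a Fermat witness: 209 is composite.

16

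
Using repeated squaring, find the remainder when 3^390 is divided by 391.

3^1 ≡ 3 (mod 391)
3^2 ≡ 3^2 = 9 ≡ 9 (mod 391)
3^4 ≡ 9^2 = 81 ≡ 81 (mod 391)
3^8 ≡ 81^2 = 6561 ≡ 305 (mod 391)
3^16 ≡ 305^2 = 93025 ≡ 358 (mod 391)
3^32 ≡ 358^2 = 128164 ≡ 307 (mod 391)
3^64 ≡ 307^2 = 94249 ≡ 18 (mod 391)
3^128 ≡ 18^2 = 324 ≡ 324 (mod 391)
3^256 ≡ 324^2 = 104976 ≡ 188 (mod 391)
390 = 256 + 128 + 4 + 2 in binary powers of 2.
So 3^390 ≡ 188 · 324 · 81 · 9 ≡ 151 (mod 391).
Since 151 ≠ 1, base 3 is a Fermat witness: 391 is composite.

151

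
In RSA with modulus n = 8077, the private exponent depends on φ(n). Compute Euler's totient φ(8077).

Factor: 8077 = 41 · 197.
φ(8077) = (41−1) · (197−1) = 40 · 196 = 7840.

7840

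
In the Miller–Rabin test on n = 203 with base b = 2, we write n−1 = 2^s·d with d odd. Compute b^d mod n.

137

203 − 1 = 202 = 2^1 · 101, so d = 101.
2^1 ≡ 2 (mod 203)
2^2 ≡ 2^2 = 4 ≡ 4 (mod 203)
2^4 ≡ 4^2 = 16 ≡ 16 (mod 203)
2^8 ≡ 16^2 = 256 ≡ 53 (mod 203)
2^16 ≡ 53^2 = 2809 ≡ 170 (mod 203)
2^32 ≡ 170^2 = 28900 ≡ 74 (mod 203)
2^64 ≡ 74^2 = 5476 ≡ 198 (mod 203)
101 = 64 + 32 + 4 + 1 in binary powers of 2.
So 2^101 ≡ 198 · 74 · 16 · 2 ≡ 137 (mod 203).
Squaring chain: 137; never reaches −1, so base 2 is a Miller–Rabin witness that 203 is composite.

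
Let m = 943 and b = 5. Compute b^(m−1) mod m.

5^1 ≡ 5 (mod 943)
5^2 ≡ 5^2 = 25 ≡ 25 (mod 943)
5^4 ≡ 25^2 = 625 ≡ 625 (mod 943)
5^8 ≡ 625^2 = 390625 ≡ 223 (mod 943)
5^16 ≡ 223^2 = 49729 ≡ 693 (mod 943)
5^32 ≡ 693^2 = 480249 ≡ 262 (mod 943)
5^64 ≡ 262^2 = 68644 ≡ 748 (mod 943)
5^128 ≡ 748^2 = 559504 ≡ 305 (mod 943)
5^256 ≡ 305^2 = 93025 ≡ 611 (mod 943)
5^512 ≡ 611^2 = 373321 ≡ 836 (mod 943)
942 = 512 + 256 + 128 + 32 + 8 + 4 + 2 in binary powers of 2.
So 5^942 ≡ 836 · 611 · 305 · 262 · 223 · 625 · 25 ≡ 558 (mod 943).
Since 558 ≠ 1, base 5 is a Fermat witness: 943 is composite.

558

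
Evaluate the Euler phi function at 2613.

1584

Factor: 2613 = 3 · 13 · 67.
φ(2613) = (3−1) · (13−1) · (67−1) = 2 · 12 · 66 = 1584.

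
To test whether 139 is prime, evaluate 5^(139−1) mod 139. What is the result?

1

5^1 ≡ 5 (mod 139)
5^2 ≡ 5^2 = 25 ≡ 25 (mod 139)
5^4 ≡ 25^2 = 625 ≡ 69 (mod 139)
5^8 ≡ 69^2 = 4761 ≡ 35 (mod 139)
5^16 ≡ 35^2 = 1225 ≡ 113 (mod 139)
5^32 ≡ 113^2 = 12769 ≡ 120 (mod 139)
5^64 ≡ 120^2 = 14400 ≡ 83 (mod 139)
5^128 ≡ 83^2 = 6889 ≡ 78 (mod 139)
138 = 128 + 8 + 2 in binary powers of 2.
So 5^138 ≡ 78 · 35 · 25 ≡ 1 (mod 139).
Since the result is 1, base 5 gives no evidence that 139 is composite.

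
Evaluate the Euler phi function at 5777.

5616

Factor: 5777 = 53 · 109.
φ(5777) = (53−1) · (109−1) = 52 · 108 = 5616.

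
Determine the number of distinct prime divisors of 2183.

2183 = 37 · 59
2183 = 37 · 59, which has 2 distinct prime factors.

2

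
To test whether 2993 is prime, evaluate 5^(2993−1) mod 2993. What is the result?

5^1 ≡ 5 (mod 2993)
5^2 ≡ 5^2 = 25 ≡ 25 (mod 2993)
5^4 ≡ 25^2 = 625 ≡ 625 (mod 2993)
5^8 ≡ 625^2 = 390625 ≡ 1535 (mod 2993)
5^16 ≡ 1535^2 = 2356225 ≡ 734 (mod 2993)
5^32 ≡ 734^2 = 538756 ≡ 16 (mod 2993)
5^64 ≡ 16^2 = 256 ≡ 256 (mod 2993)
5^128 ≡ 256^2 = 65536 ≡ 2683 (mod 2993)
5^256 ≡ 2683^2 = 7198489 ≡ 324 (mod 2993)
5^512 ≡ 324^2 = 104976 ≡ 221 (mod 2993)
5^1024 ≡ 221^2 = 48841 ≡ 953 (mod 2993)
5^2048 ≡ 953^2 = 908209 ≡ 1330 (mod 2993)
2992 = 2048 + 512 + 256 + 128 + 32 + 16 in binary powers of 2.
So 5^2992 ≡ 1330 · 221 · 324 · 2683 · 16 · 734 ≡ 1492 (mod 2993).
Since 1492 ≠ 1, base 5 is a Fermat witness: 2993 is composite.

1492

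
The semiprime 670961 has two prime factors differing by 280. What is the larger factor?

971

Since p = q + 280, we have 670961 = q(q + 280), so q² + 280q − 670961 = 0.
Discriminant: 280² + 4·670961 = 78400 + 2683844 = 2762244; √2762244 = 1662.
q = (−280 + 1662)/2 = 691, and p = q + 280 = 971.
Check: 691 · 971 = 670961.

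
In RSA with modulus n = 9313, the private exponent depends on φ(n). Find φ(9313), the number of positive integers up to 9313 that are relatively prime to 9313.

Factor: 9313 = 67 · 139.
φ(9313) = (67−1) · (139−1) = 66 · 138 = 9108.

9108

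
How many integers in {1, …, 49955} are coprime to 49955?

39168

Factor: 49955 = 5 · 97 · 103.
φ(49955) = (5−1) · (97−1) · (103−1) = 4 · 96 · 102 = 39168.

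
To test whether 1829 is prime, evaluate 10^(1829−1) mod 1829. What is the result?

10^1 ≡ 10 (mod 1829)
10^2 ≡ 10^2 = 100 ≡ 100 (mod 1829)
10^4 ≡ 100^2 = 10000 ≡ 855 (mod 1829)
10^8 ≡ 855^2 = 731025 ≡ 1254 (mod 1829)
10^16 ≡ 1254^2 = 1572516 ≡ 1405 (mod 1829)
10^32 ≡ 1405^2 = 1974025 ≡ 534 (mod 1829)
10^64 ≡ 534^2 = 285156 ≡ 1661 (mod 1829)
10^128 ≡ 1661^2 = 2758921 ≡ 789 (mod 1829)
10^256 ≡ 789^2 = 622521 ≡ 661 (mod 1829)
10^512 ≡ 661^2 = 436921 ≡ 1619 (mod 1829)
10^1024 ≡ 1619^2 = 2621161 ≡ 204 (mod 1829)
1828 = 1024 + 512 + 256 + 32 + 4 in binary powers of 2.
So 10^1828 ≡ 204 · 1619 · 661 · 534 · 855 ≡ 226 (mod 1829).
Since 226 ≠ 1, base 10 is a Fermat witness: 1829 is composite.

226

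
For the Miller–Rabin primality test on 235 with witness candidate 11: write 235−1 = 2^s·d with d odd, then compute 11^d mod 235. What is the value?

161

235 − 1 = 234 = 2^1 · 117, so d = 117.
11^1 ≡ 11 (mod 235)
11^2 ≡ 11^2 = 121 ≡ 121 (mod 235)
11^4 ≡ 121^2 = 14641 ≡ 71 (mod 235)
11^8 ≡ 71^2 = 5041 ≡ 106 (mod 235)
11^16 ≡ 106^2 = 11236 ≡ 191 (mod 235)
11^32 ≡ 191^2 = 36481 ≡ 56 (mod 235)
11^64 ≡ 56^2 = 3136 ≡ 81 (mod 235)
117 = 64 + 32 + 16 + 4 + 1 in binary powers of 2.
So 11^117 ≡ 81 · 56 · 191 · 71 · 11 ≡ 161 (mod 235).
Squaring chain: 161; never reaches −1, so base 11 is a Miller–Rabin witness that 235 is composite.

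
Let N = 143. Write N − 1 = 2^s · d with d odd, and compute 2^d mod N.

46

143 − 1 = 142 = 2^1 · 71, so d = 71.
2^1 ≡ 2 (mod 143)
2^2 ≡ 2^2 = 4 ≡ 4 (mod 143)
2^4 ≡ 4^2 = 16 ≡ 16 (mod 143)
2^8 ≡ 16^2 = 256 ≡ 113 (mod 143)
2^16 ≡ 113^2 = 12769 ≡ 42 (mod 143)
2^32 ≡ 42^2 = 1764 ≡ 48 (mod 143)
2^64 ≡ 48^2 = 2304 ≡ 16 (mod 143)
71 = 64 + 4 + 2 + 1 in binary powers of 2.
So 2^71 ≡ 16 · 16 · 4 · 2 ≡ 46 (mod 143).
Squaring chain: 46; never reaches −1, so base 2 is a Miller–Rabin witness that 143 is composite.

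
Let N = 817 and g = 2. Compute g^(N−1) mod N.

2^1 ≡ 2 (mod 817)
2^2 ≡ 2^2 = 4 ≡ 4 (mod 817)
2^4 ≡ 4^2 = 16 ≡ 16 (mod 817)
2^8 ≡ 16^2 = 256 ≡ 256 (mod 817)
2^16 ≡ 256^2 = 65536 ≡ 176 (mod 817)
2^32 ≡ 176^2 = 30976 ≡ 747 (mod 817)
2^64 ≡ 747^2 = 558009 ≡ 815 (mod 817)
2^128 ≡ 815^2 = 664225 ≡ 4 (mod 817)
2^256 ≡ 4^2 = 16 ≡ 16 (mod 817)
2^512 ≡ 16^2 = 256 ≡ 256 (mod 817)
816 = 512 + 256 + 32 + 16 in binary powers of 2.
So 2^816 ≡ 256 · 16 · 747 · 176 ≡ 102 (mod 817).
Since 102 ≠ 1, base 2 is a Fermat witness: 817 is composite.

102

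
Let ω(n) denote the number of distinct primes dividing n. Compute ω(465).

3

465 = 3 · 155
155 = 5 · 31
465 = 3 · 5 · 31, which has 3 distinct prime factors.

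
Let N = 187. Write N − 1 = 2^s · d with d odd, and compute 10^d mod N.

164

187 − 1 = 186 = 2^1 · 93, so d = 93.
10^1 ≡ 10 (mod 187)
10^2 ≡ 10^2 = 100 ≡ 100 (mod 187)
10^4 ≡ 100^2 = 10000 ≡ 89 (mod 187)
10^8 ≡ 89^2 = 7921 ≡ 67 (mod 187)
10^16 ≡ 67^2 = 4489 ≡ 1 (mod 187)
10^32 ≡ 1^2 = 1 ≡ 1 (mod 187)
10^64 ≡ 1^2 = 1 ≡ 1 (mod 187)
93 = 64 + 16 + 8 + 4 + 1 in binary powers of 2.
So 10^93 ≡ 1 · 1 · 67 · 89 · 10 ≡ 164 (mod 187).
Squaring chain: 164; never reaches −1, so base 10 is a Miller–Rabin witness that 187 is composite.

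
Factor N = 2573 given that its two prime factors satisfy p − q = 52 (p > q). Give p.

Since p = q + 52, we have 2573 = q(q + 52), so q² + 52q − 2573 = 0.
Discriminant: 52² + 4·2573 = 2704 + 10292 = 12996; √12996 = 114.
q = (−52 + 114)/2 = 31, and p = q + 52 = 83.
Check: 31 · 83 = 2573.

83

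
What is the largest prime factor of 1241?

1241 = 17 · 73
73 is prime.
So 1241 = 17 · 73; the largest prime factor is 73.

73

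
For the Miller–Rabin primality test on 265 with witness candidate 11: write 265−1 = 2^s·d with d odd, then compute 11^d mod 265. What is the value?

265 − 1 = 264 = 2^3 · 33, so d = 33.
11^1 ≡ 11 (mod 265)
11^2 ≡ 11^2 = 121 ≡ 121 (mod 265)
11^4 ≡ 121^2 = 14641 ≡ 66 (mod 265)
11^8 ≡ 66^2 = 4356 ≡ 116 (mod 265)
11^16 ≡ 116^2 = 13456 ≡ 206 (mod 265)
11^32 ≡ 206^2 = 42436 ≡ 36 (mod 265)
33 = 32 + 1 in binary powers of 2.
So 11^33 ≡ 36 · 11 ≡ 131 (mod 265).
Squaring chain: 131 → 201 → 121; never reaches −1, so base 11 is a Miller–Rabin witness that 265 is composite.

131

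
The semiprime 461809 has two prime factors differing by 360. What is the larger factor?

Since p = q + 360, we have 461809 = q(q + 360), so q² + 360q − 461809 = 0.
Discriminant: 360² + 4·461809 = 129600 + 1847236 = 1976836; √1976836 = 1406.
q = (−360 + 1406)/2 = 523, and p = q + 360 = 883.
Check: 523 · 883 = 461809.

883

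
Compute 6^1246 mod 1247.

436

6^1 ≡ 6 (mod 1247)
6^2 ≡ 6^2 = 36 ≡ 36 (mod 1247)
6^4 ≡ 36^2 = 1296 ≡ 49 (mod 1247)
6^8 ≡ 49^2 = 2401 ≡ 1154 (mod 1247)
6^16 ≡ 1154^2 = 1331716 ≡ 1167 (mod 1247)
6^32 ≡ 1167^2 = 1361889 ≡ 165 (mod 1247)
6^64 ≡ 165^2 = 27225 ≡ 1038 (mod 1247)
6^128 ≡ 1038^2 = 1077444 ≡ 36 (mod 1247)
6^256 ≡ 36^2 = 1296 ≡ 49 (mod 1247)
6^512 ≡ 49^2 = 2401 ≡ 1154 (mod 1247)
6^1024 ≡ 1154^2 = 1331716 ≡ 1167 (mod 1247)
1246 = 1024 + 128 + 64 + 16 + 8 + 4 + 2 in binary powers of 2.
So 6^1246 ≡ 1167 · 36 · 1038 · 1167 · 1154 · 49 · 36 ≡ 436 (mod 1247).
Since 436 ≠ 1, base 6 is a Fermat witness: 1247 is composite.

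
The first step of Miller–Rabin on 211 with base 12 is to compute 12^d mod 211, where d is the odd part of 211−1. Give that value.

211 − 1 = 210 = 2^1 · 105, so d = 105.
12^1 ≡ 12 (mod 211)
12^2 ≡ 12^2 = 144 ≡ 144 (mod 211)
12^4 ≡ 144^2 = 20736 ≡ 58 (mod 211)
12^8 ≡ 58^2 = 3364 ≡ 199 (mod 211)
12^16 ≡ 199^2 = 39601 ≡ 144 (mod 211)
12^32 ≡ 144^2 = 20736 ≡ 58 (mod 211)
12^64 ≡ 58^2 = 3364 ≡ 199 (mod 211)
105 = 64 + 32 + 8 + 1 in binary powers of 2.
So 12^105 ≡ 199 · 58 · 199 · 12 ≡ 210 (mod 211).
Since 12^d ≡ 210 (mod 211), base 12 does not prove 211 composite.

210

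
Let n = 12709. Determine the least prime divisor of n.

12709 is odd.
Digit sum 19, not divisible by 3.
Ends in 9: not divisible by 5.
7: 12709 = 7·1815 + 4
11: 12709 = 11·1155 + 4
13: 12709 = 13·977 + 8
17: 12709 = 17·747 + 10
19: 12709 = 19·668 + 17
23: 12709 = 23·552 + 13
29: 12709 = 29·438 + 7
31: 12709 = 31·409 + 30
37: 12709 = 37·343 + 18
41: 12709 = 41·309 + 40
43: 12709 = 43·295 + 24
47: 12709 = 47·270 + 19
53: 12709 = 53·239 + 42
59: 12709 = 59·215 + 24
61: 12709 = 61·208 + 21
67: 12709 = 67·189 + 46
71: 12709 = 71·179

71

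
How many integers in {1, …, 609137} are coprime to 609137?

583840

Factor: 609137 = 41 · 83 · 179.
φ(609137) = (41−1) · (83−1) · (179−1) = 40 · 82 · 178 = 583840.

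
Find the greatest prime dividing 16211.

43

16211 = 13 · 1247
1247 = 29 · 43
43 is prime.
So 16211 = 13 · 29 · 43; the largest prime factor is 43.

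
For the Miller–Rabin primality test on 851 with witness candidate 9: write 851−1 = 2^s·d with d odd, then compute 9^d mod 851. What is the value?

303

851 − 1 = 850 = 2^1 · 425, so d = 425.
9^1 ≡ 9 (mod 851)
9^2 ≡ 9^2 = 81 ≡ 81 (mod 851)
9^4 ≡ 81^2 = 6561 ≡ 604 (mod 851)
9^8 ≡ 604^2 = 364816 ≡ 588 (mod 851)
9^16 ≡ 588^2 = 345744 ≡ 238 (mod 851)
9^32 ≡ 238^2 = 56644 ≡ 478 (mod 851)
9^64 ≡ 478^2 = 228484 ≡ 416 (mod 851)
9^128 ≡ 416^2 = 173056 ≡ 303 (mod 851)
9^256 ≡ 303^2 = 91809 ≡ 752 (mod 851)
425 = 256 + 128 + 32 + 8 + 1 in binary powers of 2.
So 9^425 ≡ 752 · 303 · 478 · 588 · 9 ≡ 303 (mod 851).
Squaring chain: 303; never reaches −1, so base 9 is a Miller–Rabin witness that 851 is composite.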